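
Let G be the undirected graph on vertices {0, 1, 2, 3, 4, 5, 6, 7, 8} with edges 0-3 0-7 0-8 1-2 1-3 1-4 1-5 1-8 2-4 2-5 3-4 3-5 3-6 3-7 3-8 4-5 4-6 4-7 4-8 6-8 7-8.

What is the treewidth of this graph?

3

A width-3 tree decomposition is:
Bags: B1 = {3, 4, 6, 8}  B2 = {1, 3, 4, 8}  B3 = {1, 3, 4, 5}  B4 = {3, 4, 7, 8}  B5 = {1, 2, 4, 5}  B6 = {0, 3, 7, 8}
Tree: B1–B2, B2–B3, B1–B4, B3–B5, B4–B6
The largest bag has 4 vertices, giving width 3; this decomposition certifies tw(G) ≤ 3. On the other hand G contains the 4-clique {1, 2, 4, 5}. A clique must lie in a single bag of any decomposition, so no decomposition can have width below 3. The upper and lower bounds meet at 3, so that is the treewidth.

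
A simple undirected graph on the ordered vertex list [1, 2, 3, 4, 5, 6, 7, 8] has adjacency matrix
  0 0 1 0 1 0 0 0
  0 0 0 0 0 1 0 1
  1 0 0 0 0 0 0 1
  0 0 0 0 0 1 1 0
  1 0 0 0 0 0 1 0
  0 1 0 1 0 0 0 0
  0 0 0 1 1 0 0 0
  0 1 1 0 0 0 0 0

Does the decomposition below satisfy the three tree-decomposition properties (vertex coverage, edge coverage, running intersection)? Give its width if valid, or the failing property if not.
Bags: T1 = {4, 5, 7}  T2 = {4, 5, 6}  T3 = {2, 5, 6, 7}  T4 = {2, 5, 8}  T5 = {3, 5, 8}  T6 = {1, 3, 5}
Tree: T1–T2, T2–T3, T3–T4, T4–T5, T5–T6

No — bags containing vertex 7 are not connected in the tree.

A tree decomposition must satisfy three properties: every vertex lies in some bag; for every edge, both endpoints lie together in some bag; and for every vertex, the bags containing it form a connected subtree. Here bags containing vertex 7 are not connected in the tree, so the decomposition is invalid.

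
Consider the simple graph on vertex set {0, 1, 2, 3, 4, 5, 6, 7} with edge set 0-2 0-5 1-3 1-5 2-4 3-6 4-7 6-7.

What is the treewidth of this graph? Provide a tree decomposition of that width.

Each bag holds 3 vertices, so the decomposition has width 2, which upper-bounds the treewidth. Since 4–7–6–3–1–5–0–2–4 is a cycle in G, G is not acyclic. Forests are exactly the graphs of treewidth ≤ 1, so tw(G) ≥ 2. The upper and lower bounds meet at 2, so that is the treewidth.

Treewidth 2.
One optimal decomposition is:
Bags: B1 = {4, 6, 7}  B2 = {3, 4, 6}  B3 = {1, 3, 4}  B4 = {1, 4, 5}  B5 = {0, 4, 5}  B6 = {0, 2, 4}
Tree: B1–B2, B2–B3, B3–B4, B4–B5, B5–B6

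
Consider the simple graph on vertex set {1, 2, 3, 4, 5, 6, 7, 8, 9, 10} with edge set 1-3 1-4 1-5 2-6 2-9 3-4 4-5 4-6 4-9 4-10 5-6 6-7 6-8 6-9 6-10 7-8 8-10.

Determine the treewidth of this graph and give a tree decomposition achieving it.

Treewidth 2.
One optimal decomposition is:
Bags: B1 = {4, 6, 10}  B2 = {4, 5, 6}  B3 = {1, 4, 5}  B4 = {1, 3, 4}  B5 = {4, 6, 9}  B6 = {6, 8, 10}  B7 = {2, 6, 9}  B8 = {6, 7, 8}
Tree: B1–B2, B2–B3, B3–B4, B1–B5, B1–B6, B5–B7, B6–B8

Each bag holds 3 vertices, so the decomposition has width 2, which upper-bounds the treewidth. Conversely, {1, 3, 4} is a clique of size 3, and the vertices of any clique must share a bag in every tree decomposition; so some bag has ≥ 3 vertices and tw(G) ≥ 2. Hence tw(G) = 2 exactly.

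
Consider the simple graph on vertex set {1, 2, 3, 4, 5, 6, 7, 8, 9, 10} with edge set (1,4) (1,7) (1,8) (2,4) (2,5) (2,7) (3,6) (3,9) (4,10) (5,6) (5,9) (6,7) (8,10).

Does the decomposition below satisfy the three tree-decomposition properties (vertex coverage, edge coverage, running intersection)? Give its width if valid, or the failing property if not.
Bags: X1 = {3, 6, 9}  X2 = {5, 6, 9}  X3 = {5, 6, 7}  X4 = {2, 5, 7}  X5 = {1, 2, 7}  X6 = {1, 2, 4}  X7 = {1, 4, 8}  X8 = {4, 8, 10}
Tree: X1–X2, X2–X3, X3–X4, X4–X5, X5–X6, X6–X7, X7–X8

Yes; width 2.

Vertex coverage: the bags together contain {1, 2, 3, 4, 5, 6, 7, 8, 9, 10}, the full vertex set. Edge coverage: each edge of G has both endpoints in at least one bag. Running intersection: for every vertex, the bags containing it form a connected subtree. All three properties hold, so this is a valid tree decomposition of width max|bag| − 1 = 2, and hence tw(G) ≤ 2.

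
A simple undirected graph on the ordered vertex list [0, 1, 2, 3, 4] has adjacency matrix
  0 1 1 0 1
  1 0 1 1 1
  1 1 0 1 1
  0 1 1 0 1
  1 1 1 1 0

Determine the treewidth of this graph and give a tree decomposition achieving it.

Each bag holds 4 vertices, so the decomposition has width 3, which upper-bounds the treewidth. Conversely, {0, 1, 2, 4} is a clique of size 4, and the vertices of any clique must share a bag in every tree decomposition; so some bag has ≥ 4 vertices and tw(G) ≥ 3. Combining the bounds, tw(G) = 3.

Treewidth 3.
Bags: B1 = {0, 1, 2, 4}  B2 = {1, 2, 3, 4}
Tree: B1–B2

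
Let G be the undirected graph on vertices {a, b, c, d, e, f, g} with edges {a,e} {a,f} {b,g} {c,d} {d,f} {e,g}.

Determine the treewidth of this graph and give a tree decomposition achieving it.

Every bag has size at most 2, so the width is 2 − 1 = 1 and tw(G) ≤ 1. G has an edge, so its treewidth is at least 1. Therefore the treewidth is 1.

Treewidth 1.
One such decomposition:
Bags: B1 = {b, g}  B2 = {e, g}  B3 = {a, e}  B4 = {a, f}  B5 = {d, f}  B6 = {c, d}
Tree: B1–B2, B2–B3, B3–B4, B4–B5, B5–B6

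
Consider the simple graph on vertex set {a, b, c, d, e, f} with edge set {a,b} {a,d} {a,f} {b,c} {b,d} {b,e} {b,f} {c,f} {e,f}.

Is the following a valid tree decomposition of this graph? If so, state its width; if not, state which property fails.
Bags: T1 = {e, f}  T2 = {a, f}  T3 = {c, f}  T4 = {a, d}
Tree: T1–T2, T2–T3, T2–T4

No — vertex b appears in no bag.

A tree decomposition must satisfy three properties: every vertex lies in some bag; for every edge, both endpoints lie together in some bag; and for every vertex, the bags containing it form a connected subtree. Here vertex b appears in no bag, so the decomposition is invalid.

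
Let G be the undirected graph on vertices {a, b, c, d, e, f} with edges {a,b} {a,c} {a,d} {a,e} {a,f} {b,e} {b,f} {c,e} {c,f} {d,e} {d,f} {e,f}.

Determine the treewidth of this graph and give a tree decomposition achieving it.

Every bag has size at most 4, so the width is 4 − 1 = 3 and tw(G) ≤ 3. For the lower bound, the 4 vertices {a, d, e, f} are pairwise adjacent, and any tree decomposition puts a clique entirely inside one bag — forcing width ≥ 3. Therefore the treewidth is 3.

Treewidth 3.
One such decomposition:
Bags: B1 = {a, d, e, f}  B2 = {a, b, e, f}  B3 = {a, c, e, f}
Tree: B1–B2, B2–B3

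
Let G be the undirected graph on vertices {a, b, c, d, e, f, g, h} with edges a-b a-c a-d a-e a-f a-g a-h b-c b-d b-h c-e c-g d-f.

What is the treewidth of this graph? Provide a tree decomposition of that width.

Every bag has size at most 3, so the width is 3 − 1 = 2 and tw(G) ≤ 2. Conversely, {a, c, g} is a clique of size 3, and the vertices of any clique must share a bag in every tree decomposition; so some bag has ≥ 3 vertices and tw(G) ≥ 2. Therefore the treewidth is 2.

Treewidth 2.
One such decomposition:
Bags: B1 = {a, b, d}  B2 = {a, b, c}  B3 = {a, c, e}  B4 = {a, c, g}  B5 = {a, d, f}  B6 = {a, b, h}
Tree: B1–B2, B2–B3, B2–B4, B1–B5, B2–B6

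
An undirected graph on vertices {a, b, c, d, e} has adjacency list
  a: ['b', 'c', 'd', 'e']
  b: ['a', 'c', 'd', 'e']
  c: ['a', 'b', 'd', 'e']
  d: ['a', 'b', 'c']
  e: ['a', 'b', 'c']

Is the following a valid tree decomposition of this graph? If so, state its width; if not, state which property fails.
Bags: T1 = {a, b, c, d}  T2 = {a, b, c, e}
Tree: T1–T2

Yes; width 3.

Checking the three conditions: (i) the bags cover all of {a, b, c, d, e}; (ii) for each edge, some bag contains both endpoints; (iii) the bags containing any fixed vertex form a subtree. All hold, so the decomposition is valid with width 4 − 1 = 3.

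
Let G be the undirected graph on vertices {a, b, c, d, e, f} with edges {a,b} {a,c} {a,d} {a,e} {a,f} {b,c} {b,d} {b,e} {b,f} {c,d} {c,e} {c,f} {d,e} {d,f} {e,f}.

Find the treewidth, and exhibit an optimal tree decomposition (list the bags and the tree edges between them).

With just one bag of size 6, the width is 6 − 1 = 5, so tw(G) ≤ 5. On the other hand G contains the 6-clique {a, b, c, d, e, f}. A clique must lie in a single bag of any decomposition, so no decomposition can have width below 5. Therefore the treewidth is 5.

Treewidth 5.
One optimal decomposition is:
Bags: B1 = {a, b, c, d, e, f}
Tree: (single bag)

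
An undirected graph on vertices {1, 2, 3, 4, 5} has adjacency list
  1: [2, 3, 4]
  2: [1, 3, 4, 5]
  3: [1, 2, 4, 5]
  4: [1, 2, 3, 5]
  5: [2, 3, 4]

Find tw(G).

3

A width-3 tree decomposition is:
Bags: B1 = {2, 3, 4, 5}  B2 = {1, 2, 3, 4}
Tree: B1–B2
The largest bag has 4 vertices, giving width 3; this decomposition certifies tw(G) ≤ 3. Conversely, {1, 2, 3, 4} is a clique of size 4, and the vertices of any clique must share a bag in every tree decomposition; so some bag has ≥ 4 vertices and tw(G) ≥ 3. Therefore the treewidth is 3.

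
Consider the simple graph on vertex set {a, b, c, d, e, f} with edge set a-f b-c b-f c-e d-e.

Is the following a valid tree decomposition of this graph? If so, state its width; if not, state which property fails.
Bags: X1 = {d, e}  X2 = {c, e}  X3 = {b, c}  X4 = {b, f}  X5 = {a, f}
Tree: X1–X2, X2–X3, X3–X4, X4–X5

Yes; width 1.

Checking the three conditions: (i) the bags cover all of {a, b, c, d, e, f}; (ii) for each edge, some bag contains both endpoints; (iii) the bags containing any fixed vertex form a subtree. All hold, so the decomposition is valid with width 2 − 1 = 1.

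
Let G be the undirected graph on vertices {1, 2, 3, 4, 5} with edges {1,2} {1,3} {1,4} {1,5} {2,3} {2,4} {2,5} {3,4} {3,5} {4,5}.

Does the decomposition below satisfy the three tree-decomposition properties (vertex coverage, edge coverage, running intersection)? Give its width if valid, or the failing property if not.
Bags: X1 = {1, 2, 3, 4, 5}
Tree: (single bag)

Yes; width 4.

Vertex coverage: the bags together contain {1, 2, 3, 4, 5}, the full vertex set. Edge coverage: each edge of G has both endpoints in at least one bag. Running intersection: for every vertex, the bags containing it form a connected subtree. All three properties hold, so this is a valid tree decomposition of width max|bag| − 1 = 4, and hence tw(G) ≤ 4.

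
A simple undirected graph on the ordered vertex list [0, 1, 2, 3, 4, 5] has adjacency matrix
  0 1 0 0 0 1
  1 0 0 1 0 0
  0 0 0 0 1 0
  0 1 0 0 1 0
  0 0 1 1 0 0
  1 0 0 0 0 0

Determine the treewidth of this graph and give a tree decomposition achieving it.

The largest bag has 2 vertices, giving width 1; this decomposition certifies tw(G) ≤ 1. Since G has at least one edge (e.g. 5–0), it is not an edgeless graph, so tw(G) ≥ 1. Combining the bounds, tw(G) = 1.

Treewidth 1.
One optimal decomposition is:
Bags: B1 = {0, 5}  B2 = {0, 1}  B3 = {1, 3}  B4 = {3, 4}  B5 = {2, 4}
Tree: B1–B2, B2–B3, B3–B4, B4–B5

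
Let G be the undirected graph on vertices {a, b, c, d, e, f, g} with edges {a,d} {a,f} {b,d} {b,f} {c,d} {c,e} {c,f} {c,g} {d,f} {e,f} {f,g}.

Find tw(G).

2

A width-2 tree decomposition is:
Bags: B1 = {b, d, f}  B2 = {c, d, f}  B3 = {c, f, g}  B4 = {a, d, f}  B5 = {c, e, f}
Tree: B1–B2, B2–B3, B1–B4, B3–B5
Every bag has size at most 3, so the width is 3 − 1 = 2 and tw(G) ≤ 2. Conversely, {c, d, f} is a clique of size 3, and the vertices of any clique must share a bag in every tree decomposition; so some bag has ≥ 3 vertices and tw(G) ≥ 2. Hence tw(G) = 2 exactly.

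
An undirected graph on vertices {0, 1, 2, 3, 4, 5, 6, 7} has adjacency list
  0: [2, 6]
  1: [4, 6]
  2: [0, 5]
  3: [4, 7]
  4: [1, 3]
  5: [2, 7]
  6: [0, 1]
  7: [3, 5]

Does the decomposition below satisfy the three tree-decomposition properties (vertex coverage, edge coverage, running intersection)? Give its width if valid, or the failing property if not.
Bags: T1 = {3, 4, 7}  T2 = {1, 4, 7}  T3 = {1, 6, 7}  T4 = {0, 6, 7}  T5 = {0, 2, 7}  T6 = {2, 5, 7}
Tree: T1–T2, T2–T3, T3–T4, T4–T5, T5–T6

Every vertex of G appears in some bag (union = {0, 1, 2, 3, 4, 5, 6, 7}); every edge is covered by a bag; and for each vertex v the set of bags containing v is connected in the bag tree. The decomposition is therefore valid. The largest bag has 3 vertices, so the width is 2.

Yes; width 2.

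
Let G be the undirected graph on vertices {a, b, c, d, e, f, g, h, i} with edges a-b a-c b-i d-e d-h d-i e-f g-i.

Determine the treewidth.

A width-1 tree decomposition is:
Bags: B1 = {d, i}  B2 = {g, i}  B3 = {d, e}  B4 = {d, h}  B5 = {b, i}  B6 = {e, f}  B7 = {a, b}  B8 = {a, c}
Tree: B1–B2, B1–B3, B3–B4, B2–B5, B3–B6, B5–B7, B7–B8
Each bag holds 2 vertices, so the decomposition has width 1, which upper-bounds the treewidth. Any graph with an edge has treewidth ≥ 1, and G has the edge i–d. Therefore the treewidth is 1.

1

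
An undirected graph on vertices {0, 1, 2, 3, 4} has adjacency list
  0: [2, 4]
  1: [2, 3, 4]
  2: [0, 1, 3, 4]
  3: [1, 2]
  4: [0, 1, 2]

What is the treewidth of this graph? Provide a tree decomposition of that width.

Each bag holds 3 vertices, so the decomposition has width 2, which upper-bounds the treewidth. For the lower bound, the 3 vertices {0, 2, 4} are pairwise adjacent, and any tree decomposition puts a clique entirely inside one bag — forcing width ≥ 2. Hence tw(G) = 2 exactly.

Treewidth 2.
One such decomposition:
Bags: B1 = {1, 2, 4}  B2 = {1, 2, 3}  B3 = {0, 2, 4}
Tree: B1–B2, B1–B3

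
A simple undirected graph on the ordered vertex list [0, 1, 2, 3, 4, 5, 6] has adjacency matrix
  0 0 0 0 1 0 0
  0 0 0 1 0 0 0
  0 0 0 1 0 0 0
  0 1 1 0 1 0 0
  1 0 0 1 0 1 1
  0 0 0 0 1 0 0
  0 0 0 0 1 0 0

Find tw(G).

1

A width-1 tree decomposition is:
Bags: B1 = {3, 4}  B2 = {1, 3}  B3 = {4, 5}  B4 = {2, 3}  B5 = {4, 6}  B6 = {0, 4}
Tree: B1–B2, B1–B3, B1–B4, B1–B5, B1–B6
The largest bag has 2 vertices, giving width 1; this decomposition certifies tw(G) ≤ 1. G has an edge, so its treewidth is at least 1. Combining the bounds, tw(G) = 1.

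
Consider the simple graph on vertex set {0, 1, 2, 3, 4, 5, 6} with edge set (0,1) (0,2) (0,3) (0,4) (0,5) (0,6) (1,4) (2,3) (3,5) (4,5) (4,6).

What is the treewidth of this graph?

A width-2 tree decomposition is:
Bags: B1 = {0, 4, 5}  B2 = {0, 3, 5}  B3 = {0, 2, 3}  B4 = {0, 4, 6}  B5 = {0, 1, 4}
Tree: B1–B2, B2–B3, B1–B4, B1–B5
Every bag has size at most 3, so the width is 3 − 1 = 2 and tw(G) ≤ 2. Conversely, {0, 2, 3} is a clique of size 3, and the vertices of any clique must share a bag in every tree decomposition; so some bag has ≥ 3 vertices and tw(G) ≥ 2. The upper and lower bounds meet at 2, so that is the treewidth.

2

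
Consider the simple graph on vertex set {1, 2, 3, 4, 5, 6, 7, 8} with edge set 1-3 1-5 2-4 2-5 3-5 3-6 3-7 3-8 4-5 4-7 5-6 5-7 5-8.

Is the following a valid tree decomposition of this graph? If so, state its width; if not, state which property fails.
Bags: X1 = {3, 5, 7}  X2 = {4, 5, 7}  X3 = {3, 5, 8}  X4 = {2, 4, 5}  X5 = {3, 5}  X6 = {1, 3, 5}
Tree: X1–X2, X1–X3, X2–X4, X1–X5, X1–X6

No — vertex 6 appears in no bag.

A tree decomposition must satisfy three properties: every vertex lies in some bag; for every edge, both endpoints lie together in some bag; and for every vertex, the bags containing it form a connected subtree. Here vertex 6 appears in no bag, so the decomposition is invalid.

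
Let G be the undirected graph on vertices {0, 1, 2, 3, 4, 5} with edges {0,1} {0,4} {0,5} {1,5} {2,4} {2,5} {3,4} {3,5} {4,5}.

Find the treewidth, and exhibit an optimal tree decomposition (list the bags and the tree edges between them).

Treewidth 2.
One optimal decomposition is:
Bags: B1 = {0, 4, 5}  B2 = {0, 1, 5}  B3 = {2, 4, 5}  B4 = {3, 4, 5}
Tree: B1–B2, B1–B3, B3–B4

Every bag has size at most 3, so the width is 3 − 1 = 2 and tw(G) ≤ 2. Conversely, {0, 1, 5} is a clique of size 3, and the vertices of any clique must share a bag in every tree decomposition; so some bag has ≥ 3 vertices and tw(G) ≥ 2. Combining the bounds, tw(G) = 2.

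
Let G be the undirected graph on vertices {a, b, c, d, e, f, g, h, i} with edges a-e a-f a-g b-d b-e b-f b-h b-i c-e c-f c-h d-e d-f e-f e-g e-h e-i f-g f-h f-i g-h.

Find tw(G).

3

A width-3 tree decomposition is:
Bags: B1 = {b, e, f, i}  B2 = {b, e, f, h}  B3 = {e, f, g, h}  B4 = {a, e, f, g}  B5 = {b, d, e, f}  B6 = {c, e, f, h}
Tree: B1–B2, B2–B3, B3–B4, B2–B5, B3–B6
Each bag holds 4 vertices, so the decomposition has width 3, which upper-bounds the treewidth. On the other hand G contains the 4-clique {b, d, e, f}. A clique must lie in a single bag of any decomposition, so no decomposition can have width below 3. The upper and lower bounds meet at 3, so that is the treewidth.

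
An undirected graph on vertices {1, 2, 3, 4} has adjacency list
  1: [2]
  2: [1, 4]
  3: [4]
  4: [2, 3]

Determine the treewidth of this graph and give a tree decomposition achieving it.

Treewidth 1.
One such decomposition:
Bags: B1 = {1, 2}  B2 = {2, 4}  B3 = {3, 4}
Tree: B1–B2, B2–B3

Every bag has size at most 2, so the width is 2 − 1 = 1 and tw(G) ≤ 1. G has an edge, so its treewidth is at least 1. Combining the bounds, tw(G) = 1.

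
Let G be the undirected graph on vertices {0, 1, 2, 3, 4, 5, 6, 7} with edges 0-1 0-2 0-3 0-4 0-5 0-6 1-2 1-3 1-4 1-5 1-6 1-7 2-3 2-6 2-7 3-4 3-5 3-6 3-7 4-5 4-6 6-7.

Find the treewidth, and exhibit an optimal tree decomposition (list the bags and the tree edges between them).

The largest bag has 5 vertices, giving width 4; this decomposition certifies tw(G) ≤ 4. For the lower bound, the 5 vertices {0, 1, 2, 3, 6} are pairwise adjacent, and any tree decomposition puts a clique entirely inside one bag — forcing width ≥ 4. Combining the bounds, tw(G) = 4.

Treewidth 4.
Bags: B1 = {0, 1, 3, 4, 5}  B2 = {0, 1, 3, 4, 6}  B3 = {0, 1, 2, 3, 6}  B4 = {1, 2, 3, 6, 7}
Tree: B1–B2, B2–B3, B3–B4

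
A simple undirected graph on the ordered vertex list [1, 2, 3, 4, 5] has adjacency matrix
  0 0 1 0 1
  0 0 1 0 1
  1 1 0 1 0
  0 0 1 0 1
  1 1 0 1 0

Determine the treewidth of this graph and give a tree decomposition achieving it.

Treewidth 2.
One such decomposition:
Bags: B1 = {1, 3, 5}  B2 = {3, 4, 5}  B3 = {2, 3, 5}
Tree: B1–B2, B2–B3

The largest bag has 3 vertices, giving width 2; this decomposition certifies tw(G) ≤ 2. The edges 5–1–3–4–5 form a cycle, so G is not a tree and its treewidth is at least 2. The upper and lower bounds meet at 2, so that is the treewidth.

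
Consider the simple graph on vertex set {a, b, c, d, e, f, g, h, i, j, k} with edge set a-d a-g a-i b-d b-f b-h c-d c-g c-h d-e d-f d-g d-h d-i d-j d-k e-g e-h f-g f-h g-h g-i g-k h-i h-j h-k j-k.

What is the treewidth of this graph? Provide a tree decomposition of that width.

The largest bag has 4 vertices, giving width 3; this decomposition certifies tw(G) ≤ 3. Conversely, {d, f, g, h} is a clique of size 4, and the vertices of any clique must share a bag in every tree decomposition; so some bag has ≥ 4 vertices and tw(G) ≥ 3. Therefore the treewidth is 3.

Treewidth 3.
One such decomposition:
Bags: B1 = {d, e, g, h}  B2 = {d, g, h, k}  B3 = {c, d, g, h}  B4 = {d, h, j, k}  B5 = {d, f, g, h}  B6 = {d, g, h, i}  B7 = {a, d, g, i}  B8 = {b, d, f, h}
Tree: B1–B2, B1–B3, B2–B4, B1–B5, B5–B6, B6–B7, B5–B8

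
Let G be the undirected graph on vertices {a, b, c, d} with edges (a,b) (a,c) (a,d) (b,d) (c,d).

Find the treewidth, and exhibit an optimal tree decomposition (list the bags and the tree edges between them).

Each bag holds 3 vertices, so the decomposition has width 2, which upper-bounds the treewidth. On the other hand G contains the 3-clique {a, c, d}. A clique must lie in a single bag of any decomposition, so no decomposition can have width below 2. Therefore the treewidth is 2.

Treewidth 2.
One such decomposition:
Bags: B1 = {a, b, d}  B2 = {a, c, d}
Tree: B1–B2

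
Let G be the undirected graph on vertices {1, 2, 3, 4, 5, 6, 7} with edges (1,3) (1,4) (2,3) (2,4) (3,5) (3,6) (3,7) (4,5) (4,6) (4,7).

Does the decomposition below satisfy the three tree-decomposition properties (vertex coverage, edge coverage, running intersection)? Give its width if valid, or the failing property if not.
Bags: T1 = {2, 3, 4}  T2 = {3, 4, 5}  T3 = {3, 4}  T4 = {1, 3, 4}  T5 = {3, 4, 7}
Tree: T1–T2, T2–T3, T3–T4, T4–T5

A tree decomposition must satisfy three properties: every vertex lies in some bag; for every edge, both endpoints lie together in some bag; and for every vertex, the bags containing it form a connected subtree. Here vertex 6 appears in no bag, so the decomposition is invalid.

No — vertex 6 appears in no bag.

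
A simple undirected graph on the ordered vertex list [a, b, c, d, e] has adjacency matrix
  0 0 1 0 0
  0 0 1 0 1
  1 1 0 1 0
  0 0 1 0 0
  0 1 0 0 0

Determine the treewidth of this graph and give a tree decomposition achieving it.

Treewidth 1.
Bags: B1 = {b, e}  B2 = {b, c}  B3 = {a, c}  B4 = {c, d}
Tree: B1–B2, B2–B3, B3–B4

The largest bag has 2 vertices, giving width 1; this decomposition certifies tw(G) ≤ 1. Since G has at least one edge (e.g. e–b), it is not an edgeless graph, so tw(G) ≥ 1. Combining the bounds, tw(G) = 1.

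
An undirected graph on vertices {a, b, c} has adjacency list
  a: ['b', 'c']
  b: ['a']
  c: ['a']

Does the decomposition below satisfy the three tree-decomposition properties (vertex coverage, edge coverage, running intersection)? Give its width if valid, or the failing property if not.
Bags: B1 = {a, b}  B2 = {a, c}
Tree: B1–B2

Yes; width 1.

Every vertex of G appears in some bag (union = {a, b, c}); every edge is covered by a bag; and for each vertex v the set of bags containing v is connected in the bag tree. The decomposition is therefore valid. The largest bag has 2 vertices, so the width is 1.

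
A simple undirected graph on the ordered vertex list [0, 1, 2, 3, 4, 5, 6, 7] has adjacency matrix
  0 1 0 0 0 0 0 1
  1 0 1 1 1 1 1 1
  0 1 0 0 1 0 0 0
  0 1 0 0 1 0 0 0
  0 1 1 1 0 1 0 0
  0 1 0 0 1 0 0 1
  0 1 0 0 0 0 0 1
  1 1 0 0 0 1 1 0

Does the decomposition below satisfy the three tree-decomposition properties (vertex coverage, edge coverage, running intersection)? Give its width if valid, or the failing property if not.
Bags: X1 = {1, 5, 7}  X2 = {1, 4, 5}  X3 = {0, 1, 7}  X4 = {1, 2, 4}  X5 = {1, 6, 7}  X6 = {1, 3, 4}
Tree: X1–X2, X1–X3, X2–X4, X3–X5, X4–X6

Every vertex of G appears in some bag (union = {0, 1, 2, 3, 4, 5, 6, 7}); every edge is covered by a bag; and for each vertex v the set of bags containing v is connected in the bag tree. The decomposition is therefore valid. The largest bag has 3 vertices, so the width is 2.

Yes; width 2.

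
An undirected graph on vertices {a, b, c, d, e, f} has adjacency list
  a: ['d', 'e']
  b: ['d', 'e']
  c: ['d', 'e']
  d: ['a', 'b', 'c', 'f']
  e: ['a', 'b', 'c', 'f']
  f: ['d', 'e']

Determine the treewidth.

A width-2 tree decomposition is:
Bags: B1 = {b, d, e}  B2 = {d, e, f}  B3 = {c, d, e}  B4 = {a, d, e}
Tree: B1–B2, B2–B3, B3–B4
Each bag holds 3 vertices, so the decomposition has width 2, which upper-bounds the treewidth. For the lower bound, G contains the cycle d–b–e–f–d, so G is not a forest; only forests have treewidth ≤ 1, hence tw(G) ≥ 2. Combining the bounds, tw(G) = 2.

2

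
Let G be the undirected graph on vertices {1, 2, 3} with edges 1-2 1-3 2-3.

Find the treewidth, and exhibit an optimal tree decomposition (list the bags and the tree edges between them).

With just one bag of size 3, the width is 3 − 1 = 2, so tw(G) ≤ 2. For the lower bound, the 3 vertices {1, 2, 3} are pairwise adjacent, and any tree decomposition puts a clique entirely inside one bag — forcing width ≥ 2. Combining the bounds, tw(G) = 2.

Treewidth 2.
One optimal decomposition is:
Bags: B1 = {1, 2, 3}
Tree: (single bag)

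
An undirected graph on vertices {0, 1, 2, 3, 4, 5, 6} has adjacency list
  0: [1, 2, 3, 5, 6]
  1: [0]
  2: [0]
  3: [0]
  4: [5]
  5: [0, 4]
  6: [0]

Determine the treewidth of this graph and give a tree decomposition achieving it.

The largest bag has 2 vertices, giving width 1; this decomposition certifies tw(G) ≤ 1. G has an edge, so its treewidth is at least 1. The upper and lower bounds meet at 1, so that is the treewidth.

Treewidth 1.
One such decomposition:
Bags: B1 = {0, 1}  B2 = {0, 2}  B3 = {0, 5}  B4 = {0, 3}  B5 = {0, 6}  B6 = {4, 5}
Tree: B1–B2, B1–B3, B2–B4, B1–B5, B3–B6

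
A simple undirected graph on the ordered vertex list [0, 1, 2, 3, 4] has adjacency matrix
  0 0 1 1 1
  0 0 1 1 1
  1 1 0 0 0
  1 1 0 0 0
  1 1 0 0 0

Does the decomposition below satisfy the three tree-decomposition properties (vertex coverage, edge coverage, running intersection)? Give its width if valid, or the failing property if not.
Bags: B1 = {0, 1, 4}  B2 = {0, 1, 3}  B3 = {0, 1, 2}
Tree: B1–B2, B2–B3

Vertex coverage: the bags together contain {0, 1, 2, 3, 4}, the full vertex set. Edge coverage: each edge of G has both endpoints in at least one bag. Running intersection: for every vertex, the bags containing it form a connected subtree. All three properties hold, so this is a valid tree decomposition of width max|bag| − 1 = 2, and hence tw(G) ≤ 2.

Yes; width 2.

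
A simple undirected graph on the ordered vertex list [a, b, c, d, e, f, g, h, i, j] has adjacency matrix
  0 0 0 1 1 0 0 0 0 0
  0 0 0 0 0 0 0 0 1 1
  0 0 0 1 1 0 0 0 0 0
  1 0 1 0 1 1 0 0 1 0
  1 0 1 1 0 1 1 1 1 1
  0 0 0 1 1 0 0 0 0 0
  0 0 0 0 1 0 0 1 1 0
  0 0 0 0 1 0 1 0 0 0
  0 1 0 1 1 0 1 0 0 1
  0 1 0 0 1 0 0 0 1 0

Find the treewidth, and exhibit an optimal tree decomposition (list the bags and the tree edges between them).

Treewidth 2.
One such decomposition:
Bags: B1 = {e, g, i}  B2 = {d, e, i}  B3 = {e, i, j}  B4 = {b, i, j}  B5 = {a, d, e}  B6 = {e, g, h}  B7 = {d, e, f}  B8 = {c, d, e}
Tree: B1–B2, B1–B3, B3–B4, B2–B5, B1–B6, B2–B7, B7–B8

The largest bag has 3 vertices, giving width 2; this decomposition certifies tw(G) ≤ 2. Conversely, {d, e, f} is a clique of size 3, and the vertices of any clique must share a bag in every tree decomposition; so some bag has ≥ 3 vertices and tw(G) ≥ 2. Combining the bounds, tw(G) = 2.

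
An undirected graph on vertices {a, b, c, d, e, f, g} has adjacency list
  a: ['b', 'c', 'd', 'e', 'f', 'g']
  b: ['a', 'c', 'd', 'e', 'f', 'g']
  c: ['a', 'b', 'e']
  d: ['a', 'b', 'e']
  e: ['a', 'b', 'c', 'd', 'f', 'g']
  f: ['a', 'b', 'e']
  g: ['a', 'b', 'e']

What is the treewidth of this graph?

3

A width-3 tree decomposition is:
Bags: B1 = {a, b, c, e}  B2 = {a, b, e, g}  B3 = {a, b, e, f}  B4 = {a, b, d, e}
Tree: B1–B2, B1–B3, B3–B4
Every bag has size at most 4, so the width is 4 − 1 = 3 and tw(G) ≤ 3. Conversely, {a, b, d, e} is a clique of size 4, and the vertices of any clique must share a bag in every tree decomposition; so some bag has ≥ 4 vertices and tw(G) ≥ 3. Combining the bounds, tw(G) = 3.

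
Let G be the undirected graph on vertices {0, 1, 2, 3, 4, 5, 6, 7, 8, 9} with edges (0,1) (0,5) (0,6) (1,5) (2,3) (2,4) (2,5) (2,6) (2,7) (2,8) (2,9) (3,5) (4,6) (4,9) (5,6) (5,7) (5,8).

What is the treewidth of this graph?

2

A width-2 tree decomposition is:
Bags: B1 = {2, 4, 6}  B2 = {2, 5, 6}  B3 = {2, 3, 5}  B4 = {2, 4, 9}  B5 = {2, 5, 7}  B6 = {0, 5, 6}  B7 = {2, 5, 8}  B8 = {0, 1, 5}
Tree: B1–B2, B2–B3, B1–B4, B2–B5, B2–B6, B3–B7, B6–B8
The largest bag has 3 vertices, giving width 2; this decomposition certifies tw(G) ≤ 2. Conversely, {0, 1, 5} is a clique of size 3, and the vertices of any clique must share a bag in every tree decomposition; so some bag has ≥ 3 vertices and tw(G) ≥ 2. Combining the bounds, tw(G) = 2.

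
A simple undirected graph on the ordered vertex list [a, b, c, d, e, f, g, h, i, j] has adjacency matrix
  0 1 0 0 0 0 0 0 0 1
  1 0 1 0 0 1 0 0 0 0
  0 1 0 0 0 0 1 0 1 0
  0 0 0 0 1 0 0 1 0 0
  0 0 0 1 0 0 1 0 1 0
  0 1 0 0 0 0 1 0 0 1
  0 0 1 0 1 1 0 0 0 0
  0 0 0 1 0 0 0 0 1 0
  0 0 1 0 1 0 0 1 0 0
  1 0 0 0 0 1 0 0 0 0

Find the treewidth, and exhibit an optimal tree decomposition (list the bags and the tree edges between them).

The largest bag has 3 vertices, giving width 2; this decomposition certifies tw(G) ≤ 2. For the lower bound, G contains the cycle j–a–b–f–j, so G is not a forest; only forests have treewidth ≤ 1, hence tw(G) ≥ 2. Combining the bounds, tw(G) = 2.

Treewidth 2.
One optimal decomposition is:
Bags: B1 = {a, f, j}  B2 = {a, b, f}  B3 = {b, f, g}  B4 = {b, c, g}  B5 = {c, e, g}  B6 = {c, e, i}  B7 = {d, e, i}  B8 = {d, h, i}
Tree: B1–B2, B2–B3, B3–B4, B4–B5, B5–B6, B6–B7, B7–B8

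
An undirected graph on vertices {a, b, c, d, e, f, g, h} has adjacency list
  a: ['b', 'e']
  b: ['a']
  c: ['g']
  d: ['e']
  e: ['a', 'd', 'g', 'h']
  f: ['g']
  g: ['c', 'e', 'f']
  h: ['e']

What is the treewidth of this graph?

1

A width-1 tree decomposition is:
Bags: B1 = {a, e}  B2 = {e, h}  B3 = {e, g}  B4 = {d, e}  B5 = {f, g}  B6 = {c, g}  B7 = {a, b}
Tree: B1–B2, B2–B3, B1–B4, B3–B5, B5–B6, B1–B7
Every bag has size at most 2, so the width is 2 − 1 = 1 and tw(G) ≤ 1. Any graph with an edge has treewidth ≥ 1, and G has the edge e–a. Hence tw(G) = 1 exactly.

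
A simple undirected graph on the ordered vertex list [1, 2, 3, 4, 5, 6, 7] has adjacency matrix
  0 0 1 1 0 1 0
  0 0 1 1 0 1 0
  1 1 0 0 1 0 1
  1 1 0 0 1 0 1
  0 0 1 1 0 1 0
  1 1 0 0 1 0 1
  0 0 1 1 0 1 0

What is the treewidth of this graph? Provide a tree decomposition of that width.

Every bag has size at most 4, so the width is 4 − 1 = 3 and tw(G) ≤ 3. For the lower bound: the 4 vertex sets {3,7}, {2,6}, {4}, {5} are disjoint, each induces a connected subgraph, and every pair is joined by at least one edge of G. Contracting each set to a single vertex therefore yields K_{4} as a minor, and since treewidth is minor-monotone, tw(G) ≥ tw(K_{4}) = 3. Hence tw(G) = 3 exactly.

Treewidth 3.
One optimal decomposition is:
Bags: B1 = {3, 4, 6, 7}  B2 = {2, 3, 4, 6}  B3 = {3, 4, 5, 6}  B4 = {1, 3, 4, 6}
Tree: B1–B2, B2–B3, B3–B4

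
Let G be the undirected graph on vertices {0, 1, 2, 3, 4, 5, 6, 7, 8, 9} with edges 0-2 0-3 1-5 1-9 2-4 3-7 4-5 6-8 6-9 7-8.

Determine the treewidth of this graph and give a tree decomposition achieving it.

Treewidth 2.
One optimal decomposition is:
Bags: B1 = {0, 3, 7}  B2 = {0, 2, 7}  B3 = {2, 4, 7}  B4 = {4, 5, 7}  B5 = {1, 5, 7}  B6 = {1, 7, 9}  B7 = {6, 7, 9}  B8 = {6, 7, 8}
Tree: B1–B2, B2–B3, B3–B4, B4–B5, B5–B6, B6–B7, B7–B8

Each bag holds 3 vertices, so the decomposition has width 2, which upper-bounds the treewidth. The edges 7–3–0–2–4–5–1–9–6–8–7 form a cycle, so G is not a tree and its treewidth is at least 2. Combining the bounds, tw(G) = 2.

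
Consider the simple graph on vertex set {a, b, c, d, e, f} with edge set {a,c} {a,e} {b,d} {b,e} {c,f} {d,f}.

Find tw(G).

2

A width-2 tree decomposition is:
Bags: B1 = {a, c, e}  B2 = {b, c, e}  B3 = {b, c, d}  B4 = {c, d, f}
Tree: B1–B2, B2–B3, B3–B4
The largest bag has 3 vertices, giving width 2; this decomposition certifies tw(G) ≤ 2. For the lower bound, G contains the cycle c–a–e–b–d–f–c, so G is not a forest; only forests have treewidth ≤ 1, hence tw(G) ≥ 2. Combining the bounds, tw(G) = 2.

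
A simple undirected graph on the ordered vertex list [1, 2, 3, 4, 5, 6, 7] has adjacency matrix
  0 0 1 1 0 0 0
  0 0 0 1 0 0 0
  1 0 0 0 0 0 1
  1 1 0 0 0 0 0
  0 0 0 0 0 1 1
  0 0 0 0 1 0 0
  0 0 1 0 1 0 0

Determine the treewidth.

A width-1 tree decomposition is:
Bags: B1 = {2, 4}  B2 = {1, 4}  B3 = {1, 3}  B4 = {3, 7}  B5 = {5, 7}  B6 = {5, 6}
Tree: B1–B2, B2–B3, B3–B4, B4–B5, B5–B6
Every bag has size at most 2, so the width is 2 − 1 = 1 and tw(G) ≤ 1. Since G has at least one edge (e.g. 2–4), it is not an edgeless graph, so tw(G) ≥ 1. Therefore the treewidth is 1.

1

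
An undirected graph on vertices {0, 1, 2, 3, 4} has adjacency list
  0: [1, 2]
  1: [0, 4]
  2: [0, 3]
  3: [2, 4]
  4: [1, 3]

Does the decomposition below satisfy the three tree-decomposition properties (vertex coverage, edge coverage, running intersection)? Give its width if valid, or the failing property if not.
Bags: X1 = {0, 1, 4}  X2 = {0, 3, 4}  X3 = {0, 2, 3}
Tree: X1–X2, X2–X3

Every vertex of G appears in some bag (union = {0, 1, 2, 3, 4}); every edge is covered by a bag; and for each vertex v the set of bags containing v is connected in the bag tree. The decomposition is therefore valid. The largest bag has 3 vertices, so the width is 2.

Yes; width 2.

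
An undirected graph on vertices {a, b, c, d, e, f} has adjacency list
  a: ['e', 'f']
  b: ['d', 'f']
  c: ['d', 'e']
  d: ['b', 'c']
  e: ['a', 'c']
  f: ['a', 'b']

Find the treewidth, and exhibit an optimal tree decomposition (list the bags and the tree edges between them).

Treewidth 2.
One such decomposition:
Bags: B1 = {a, b, f}  B2 = {a, b, e}  B3 = {b, c, e}  B4 = {b, c, d}
Tree: B1–B2, B2–B3, B3–B4

Every bag has size at most 3, so the width is 3 − 1 = 2 and tw(G) ≤ 2. Since b–f–a–e–c–d–b is a cycle in G, G is not acyclic. Forests are exactly the graphs of treewidth ≤ 1, so tw(G) ≥ 2. Therefore the treewidth is 2.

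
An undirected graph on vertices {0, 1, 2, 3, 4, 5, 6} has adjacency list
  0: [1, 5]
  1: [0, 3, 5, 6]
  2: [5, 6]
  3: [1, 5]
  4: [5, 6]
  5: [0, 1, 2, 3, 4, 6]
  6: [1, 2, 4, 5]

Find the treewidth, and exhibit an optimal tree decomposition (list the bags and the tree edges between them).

Every bag has size at most 3, so the width is 3 − 1 = 2 and tw(G) ≤ 2. For the lower bound, the 3 vertices {0, 1, 5} are pairwise adjacent, and any tree decomposition puts a clique entirely inside one bag — forcing width ≥ 2. Combining the bounds, tw(G) = 2.

Treewidth 2.
One such decomposition:
Bags: B1 = {1, 5, 6}  B2 = {0, 1, 5}  B3 = {2, 5, 6}  B4 = {4, 5, 6}  B5 = {1, 3, 5}
Tree: B1–B2, B1–B3, B3–B4, B1–B5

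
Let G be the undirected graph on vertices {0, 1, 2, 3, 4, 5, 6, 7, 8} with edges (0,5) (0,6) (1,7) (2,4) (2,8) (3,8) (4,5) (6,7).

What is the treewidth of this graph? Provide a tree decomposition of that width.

Treewidth 1.
One such decomposition:
Bags: B1 = {1, 7}  B2 = {6, 7}  B3 = {0, 6}  B4 = {0, 5}  B5 = {4, 5}  B6 = {2, 4}  B7 = {2, 8}  B8 = {3, 8}
Tree: B1–B2, B2–B3, B3–B4, B4–B5, B5–B6, B6–B7, B7–B8

Every bag has size at most 2, so the width is 2 − 1 = 1 and tw(G) ≤ 1. Since G has at least one edge (e.g. 1–7), it is not an edgeless graph, so tw(G) ≥ 1. The upper and lower bounds meet at 1, so that is the treewidth.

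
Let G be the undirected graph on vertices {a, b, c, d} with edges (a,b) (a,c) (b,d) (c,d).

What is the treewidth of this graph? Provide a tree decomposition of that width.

The largest bag has 3 vertices, giving width 2; this decomposition certifies tw(G) ≤ 2. Since a–b–d–c–a is a cycle in G, G is not acyclic. Forests are exactly the graphs of treewidth ≤ 1, so tw(G) ≥ 2. Therefore the treewidth is 2.

Treewidth 2.
One such decomposition:
Bags: B1 = {a, b, d}  B2 = {a, c, d}
Tree: B1–B2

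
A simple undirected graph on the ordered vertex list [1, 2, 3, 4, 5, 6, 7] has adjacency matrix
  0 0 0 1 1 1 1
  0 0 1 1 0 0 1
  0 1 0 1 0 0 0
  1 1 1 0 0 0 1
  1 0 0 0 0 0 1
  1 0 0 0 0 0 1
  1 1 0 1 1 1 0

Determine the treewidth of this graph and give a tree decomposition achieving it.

Every bag has size at most 3, so the width is 3 − 1 = 2 and tw(G) ≤ 2. For the lower bound, the 3 vertices {2, 3, 4} are pairwise adjacent, and any tree decomposition puts a clique entirely inside one bag — forcing width ≥ 2. The upper and lower bounds meet at 2, so that is the treewidth.

Treewidth 2.
Bags: B1 = {1, 4, 7}  B2 = {1, 6, 7}  B3 = {2, 4, 7}  B4 = {2, 3, 4}  B5 = {1, 5, 7}
Tree: B1–B2, B1–B3, B3–B4, B1–B5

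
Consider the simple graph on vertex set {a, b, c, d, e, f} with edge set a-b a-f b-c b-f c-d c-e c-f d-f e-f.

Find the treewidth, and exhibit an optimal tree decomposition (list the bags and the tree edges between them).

Each bag holds 3 vertices, so the decomposition has width 2, which upper-bounds the treewidth. For the lower bound, the 3 vertices {c, d, f} are pairwise adjacent, and any tree decomposition puts a clique entirely inside one bag — forcing width ≥ 2. Combining the bounds, tw(G) = 2.

Treewidth 2.
One such decomposition:
Bags: B1 = {c, d, f}  B2 = {b, c, f}  B3 = {c, e, f}  B4 = {a, b, f}
Tree: B1–B2, B1–B3, B2–B4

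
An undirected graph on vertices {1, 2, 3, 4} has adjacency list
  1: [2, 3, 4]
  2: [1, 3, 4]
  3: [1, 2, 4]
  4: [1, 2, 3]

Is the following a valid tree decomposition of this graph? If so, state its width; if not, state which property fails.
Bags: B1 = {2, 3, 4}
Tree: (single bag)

A tree decomposition must satisfy three properties: every vertex lies in some bag; for every edge, both endpoints lie together in some bag; and for every vertex, the bags containing it form a connected subtree. Here vertex 1 appears in no bag, so the decomposition is invalid.

No — vertex 1 appears in no bag.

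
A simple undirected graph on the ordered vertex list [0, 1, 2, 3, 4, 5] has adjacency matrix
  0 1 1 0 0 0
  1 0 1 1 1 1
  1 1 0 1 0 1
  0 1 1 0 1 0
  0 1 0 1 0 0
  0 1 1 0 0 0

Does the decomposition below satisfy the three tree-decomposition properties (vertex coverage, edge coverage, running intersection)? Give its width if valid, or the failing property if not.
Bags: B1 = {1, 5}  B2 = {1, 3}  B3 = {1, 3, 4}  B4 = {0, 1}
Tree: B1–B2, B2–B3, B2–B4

A tree decomposition must satisfy three properties: every vertex lies in some bag; for every edge, both endpoints lie together in some bag; and for every vertex, the bags containing it form a connected subtree. Here vertex 2 appears in no bag, so the decomposition is invalid.

No — vertex 2 appears in no bag.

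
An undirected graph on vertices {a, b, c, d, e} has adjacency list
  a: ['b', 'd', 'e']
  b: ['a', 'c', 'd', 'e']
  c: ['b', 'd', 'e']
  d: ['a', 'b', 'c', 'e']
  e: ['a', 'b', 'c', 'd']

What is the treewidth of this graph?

3

A width-3 tree decomposition is:
Bags: B1 = {b, c, d, e}  B2 = {a, b, d, e}
Tree: B1–B2
The largest bag has 4 vertices, giving width 3; this decomposition certifies tw(G) ≤ 3. On the other hand G contains the 4-clique {b, c, d, e}. A clique must lie in a single bag of any decomposition, so no decomposition can have width below 3. The upper and lower bounds meet at 3, so that is the treewidth.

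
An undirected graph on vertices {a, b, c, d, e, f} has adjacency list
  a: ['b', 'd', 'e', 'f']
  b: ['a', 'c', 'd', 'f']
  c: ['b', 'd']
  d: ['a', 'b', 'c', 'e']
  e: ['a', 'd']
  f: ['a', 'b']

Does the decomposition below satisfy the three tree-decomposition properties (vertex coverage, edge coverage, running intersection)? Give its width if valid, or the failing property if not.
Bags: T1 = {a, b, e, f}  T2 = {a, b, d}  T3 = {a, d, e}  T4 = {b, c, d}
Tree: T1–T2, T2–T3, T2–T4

No — bags containing vertex e are not connected in the tree.

A tree decomposition must satisfy three properties: every vertex lies in some bag; for every edge, both endpoints lie together in some bag; and for every vertex, the bags containing it form a connected subtree. Here bags containing vertex e are not connected in the tree, so the decomposition is invalid.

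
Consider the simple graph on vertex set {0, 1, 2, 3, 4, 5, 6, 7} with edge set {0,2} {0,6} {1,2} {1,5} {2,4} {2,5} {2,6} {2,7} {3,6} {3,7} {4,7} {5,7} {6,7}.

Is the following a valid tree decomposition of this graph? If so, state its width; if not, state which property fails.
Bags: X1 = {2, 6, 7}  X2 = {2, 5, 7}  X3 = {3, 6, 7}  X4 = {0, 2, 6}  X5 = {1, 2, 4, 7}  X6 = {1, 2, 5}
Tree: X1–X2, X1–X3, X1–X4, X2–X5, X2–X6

No — bags containing vertex 1 are not connected in the tree.

A tree decomposition must satisfy three properties: every vertex lies in some bag; for every edge, both endpoints lie together in some bag; and for every vertex, the bags containing it form a connected subtree. Here bags containing vertex 1 are not connected in the tree, so the decomposition is invalid.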